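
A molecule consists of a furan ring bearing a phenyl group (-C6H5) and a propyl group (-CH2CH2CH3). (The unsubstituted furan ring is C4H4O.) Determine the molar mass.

186.25 g/mol

Atom tally by fragment:
  furan ring core → C:4 H:4 O:1
  (− 2 ring H displaced by substituents)
  + C6H5 → C:6 H:5
  + CH2CH2CH3 → C:3 H:7
Element totals:
  C: 13
  H: 14
  O: 1
Molecular formula: C13H14O.
  M = 13(12.011) + 14(1.008) + 15.999
    = 156.143 + 14.112 + 15.999 = 186.254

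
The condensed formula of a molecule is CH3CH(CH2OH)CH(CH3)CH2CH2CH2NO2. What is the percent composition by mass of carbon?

Element totals:
  C: 8
  H: 17
  N: 1
  O: 3
Molecular formula: C8H17NO3.
Molar mass = 175.228 g/mol.
Mass from C: 8 × 12.011 = 96.088 g/mol.
%C = 96.088 / 175.228 × 100 = 54.84%.

54.84%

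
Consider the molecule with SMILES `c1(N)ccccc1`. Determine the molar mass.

Atom tally by fragment:
  benzene ring core → C:6 H:6
  (− 1 ring H displaced by substituents)
  + NH2 → N:1 H:2
Element totals:
  C: 6
  H: 7
  N: 1
Molecular formula: C6H7N.
  M = 6(12.011) + 7(1.008) + 14.007
    = 72.066 + 7.056 + 14.007 = 93.129

93.13 g/mol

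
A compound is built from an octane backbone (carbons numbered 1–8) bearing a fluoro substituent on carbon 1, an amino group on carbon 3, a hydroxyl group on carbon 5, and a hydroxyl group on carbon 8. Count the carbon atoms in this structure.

8

Atom tally by fragment:
  FCH2 → C:1 H:2 F:1
  CH2 → C:1 H:2
  CH(NH2) → C:1 H:3 N:1
  CH2 → C:1 H:2
  CH(OH) → C:1 H:2 O:1
  CH2 → C:1 H:2
  CH2 → C:1 H:2
  CH2OH → C:1 H:3 O:1
Element totals:
  C: 8
  H: 18
  F: 1
  N: 1
  O: 2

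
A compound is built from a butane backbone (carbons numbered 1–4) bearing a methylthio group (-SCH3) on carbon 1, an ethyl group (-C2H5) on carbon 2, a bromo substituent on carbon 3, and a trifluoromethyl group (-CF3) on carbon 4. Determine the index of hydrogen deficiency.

Atom tally by fragment:
  CH3SCH2 → C:2 H:5 S:1
  CH(C2H5) → C:3 H:6
  CH(Br) → C:1 H:1 Br:1
  CH2CF3 → C:2 H:2 F:3
Element totals:
  C: 8
  H: 14
  Br: 1
  F: 3
  S: 1
Molecular formula: C8H14BrF3S.
DoU = (2C + 2 + N − H − X) / 2 = (2·8 + 2 + 0 − 14 − 4) / 2 = 0.

0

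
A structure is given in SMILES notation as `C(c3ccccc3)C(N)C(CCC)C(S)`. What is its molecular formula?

C13H21NS

Atom tally by fragment:
  C6H5CH2 → C:7 H:7
  CH(NH2) → C:1 H:3 N:1
  CH(CH2CH2CH3) → C:4 H:8
  CH2SH → C:1 H:3 S:1
Element totals:
  C: 13
  H: 21
  N: 1
  S: 1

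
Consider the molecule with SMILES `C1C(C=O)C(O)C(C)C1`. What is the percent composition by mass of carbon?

Atom tally by fragment:
  cyclopentane ring core → C:5 H:10
  (− 3 ring H displaced by substituents)
  + CHO → C:1 H:1 O:1
  + OH → O:1 H:1
  + CH3 → C:1 H:3
Element totals:
  C: 7
  H: 12
  O: 2
Molecular formula: C7H12O2.
Molar mass = 128.171 g/mol.
Mass from C: 7 × 12.011 = 84.077 g/mol.
%C = 84.077 / 128.171 × 100 = 65.60%.

65.60%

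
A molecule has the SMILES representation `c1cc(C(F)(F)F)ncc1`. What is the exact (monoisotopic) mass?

Atom tally by fragment:
  pyridine ring core → C:5 H:5 N:1
  (− 1 ring H displaced by substituents)
  + CF3 → C:1 F:3
Element totals:
  C: 6
  H: 4
  F: 3
  N: 1
Molecular formula: C6H4F3N.
  M = 6(12.0) + 4(1.007825) + 3(18.998403) + 14.003074
    = 72.000000 + 4.031300 + 56.995209 + 14.003074 = 147.029583

147.0296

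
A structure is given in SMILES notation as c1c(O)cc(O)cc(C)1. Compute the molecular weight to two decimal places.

124.14 g/mol

Atom tally by fragment:
  benzene ring core → C:6 H:6
  (− 3 ring H displaced by substituents)
  + OH → O:1 H:1
  + OH → O:1 H:1
  + CH3 → C:1 H:3
Element totals:
  C: 7
  H: 8
  O: 2
Molecular formula: C7H8O2.
  M = 7(12.011) + 8(1.008) + 2(15.999)
    = 84.077 + 8.064 + 31.998 = 124.139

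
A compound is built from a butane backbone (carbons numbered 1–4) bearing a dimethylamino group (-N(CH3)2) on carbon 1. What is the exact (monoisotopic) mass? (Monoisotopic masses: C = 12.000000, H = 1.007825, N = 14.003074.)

Atom tally by fragment:
  (CH3)2NCH2 → C:3 H:8 N:1
  CH2 → C:1 H:2
  CH2 → C:1 H:2
  CH3 → C:1 H:3
Element totals:
  C: 6
  H: 15
  N: 1
Molecular formula: C6H15N.
  M = 6(12.0) + 15(1.007825) + 14.003074
    = 72.000000 + 15.117375 + 14.003074 = 101.120449

101.1204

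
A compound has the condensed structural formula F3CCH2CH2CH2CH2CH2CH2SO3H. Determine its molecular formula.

Element totals:
  C: 7
  H: 13
  F: 3
  O: 3
  S: 1

C7H13F3O3S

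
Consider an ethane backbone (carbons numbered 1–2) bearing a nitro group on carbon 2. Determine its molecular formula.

Atom tally by fragment:
  CH3 → C:1 H:3
  CH2NO2 → C:1 H:2 N:1 O:2
Element totals:
  C: 2
  H: 5
  N: 1
  O: 2

C2H5NO2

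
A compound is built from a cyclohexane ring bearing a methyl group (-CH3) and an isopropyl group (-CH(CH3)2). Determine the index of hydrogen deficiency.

1

Atom tally by fragment:
  cyclohexane ring core → C:6 H:12
  (− 2 ring H displaced by substituents)
  + CH3 → C:1 H:3
  + CH(CH3)2 → C:3 H:7
Element totals:
  C: 10
  H: 20
Molecular formula: C10H20.
DoU = (2C + 2 + N − H − X) / 2 = (2·10 + 2 + 0 − 20 − 0) / 2 = 1.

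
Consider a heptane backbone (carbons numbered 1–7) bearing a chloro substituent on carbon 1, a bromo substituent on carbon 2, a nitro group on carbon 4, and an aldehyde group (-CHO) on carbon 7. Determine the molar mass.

Atom tally by fragment:
  ClCH2 → C:1 H:2 Cl:1
  CH(Br) → C:1 H:1 Br:1
  CH2 → C:1 H:2
  CH(NO2) → C:1 H:1 N:1 O:2
  CH2 → C:1 H:2
  CH2 → C:1 H:2
  CH2CHO → C:2 H:3 O:1
Element totals:
  C: 8
  H: 13
  Br: 1
  Cl: 1
  N: 1
  O: 3
Molecular formula: C8H13BrClNO3.
  M = 8(12.011) + 13(1.008) + 79.904 + 35.45 + 14.007 + 3(15.999)
    = 96.088 + 13.104 + 79.904 + 35.450 + 14.007 + 47.997 = 286.550

286.55 g/mol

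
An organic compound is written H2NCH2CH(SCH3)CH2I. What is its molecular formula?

Element totals:
  C: 4
  H: 10
  I: 1
  N: 1
  S: 1

C4H10INS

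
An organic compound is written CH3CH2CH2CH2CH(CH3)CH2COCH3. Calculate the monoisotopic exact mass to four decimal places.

Atom tally by fragment:
  CH3 → C:1 H:3
  CH2 → C:1 H:2
  CH2 → C:1 H:2
  CH2 → C:1 H:2
  CH(CH3) → C:2 H:4
  CH2COCH3 → C:3 H:5 O:1
Element totals:
  C: 9
  H: 18
  O: 1
Molecular formula: C9H18O.
  M = 9(12.0) + 18(1.007825) + 15.994915
    = 108.000000 + 18.140850 + 15.994915 = 142.135765

142.1358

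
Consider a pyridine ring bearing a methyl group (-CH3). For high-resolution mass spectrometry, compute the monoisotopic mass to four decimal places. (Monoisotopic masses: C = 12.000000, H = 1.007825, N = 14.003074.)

93.0578

Atom tally by fragment:
  pyridine ring core → C:5 H:5 N:1
  (− 1 ring H displaced by substituents)
  + CH3 → C:1 H:3
Element totals:
  C: 6
  H: 7
  N: 1
Molecular formula: C6H7N.
  M = 6(12.0) + 7(1.007825) + 14.003074
    = 72.000000 + 7.054775 + 14.003074 = 93.057849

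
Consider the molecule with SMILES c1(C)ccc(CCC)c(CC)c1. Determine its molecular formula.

Atom tally by fragment:
  benzene ring core → C:6 H:6
  (− 3 ring H displaced by substituents)
  + CH3 → C:1 H:3
  + CH2CH2CH3 → C:3 H:7
  + C2H5 → C:2 H:5
Element totals:
  C: 12
  H: 18

C12H18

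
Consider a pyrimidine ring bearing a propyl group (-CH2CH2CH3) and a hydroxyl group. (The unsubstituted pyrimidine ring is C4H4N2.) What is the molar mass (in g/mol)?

Atom tally by fragment:
  pyrimidine ring core → C:4 H:4 N:2
  (− 2 ring H displaced by substituents)
  + CH2CH2CH3 → C:3 H:7
  + OH → O:1 H:1
Element totals:
  C: 7
  H: 10
  N: 2
  O: 1
Molecular formula: C7H10N2O.
  M = 7(12.011) + 10(1.008) + 2(14.007) + 15.999
    = 84.077 + 10.080 + 28.014 + 15.999 = 138.170

138.17 g/mol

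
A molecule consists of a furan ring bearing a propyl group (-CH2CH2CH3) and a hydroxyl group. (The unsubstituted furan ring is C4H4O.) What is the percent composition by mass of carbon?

Atom tally by fragment:
  furan ring core → C:4 H:4 O:1
  (− 2 ring H displaced by substituents)
  + CH2CH2CH3 → C:3 H:7
  + OH → O:1 H:1
Element totals:
  C: 7
  H: 10
  O: 2
Molecular formula: C7H10O2.
Molar mass = 126.155 g/mol.
Mass from C: 7 × 12.011 = 84.077 g/mol.
%C = 84.077 / 126.155 × 100 = 66.65%.

66.65%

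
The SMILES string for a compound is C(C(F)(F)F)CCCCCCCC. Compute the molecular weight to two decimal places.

Atom tally by fragment:
  F3CCH2 → C:2 H:2 F:3
  CH2 → C:1 H:2
  CH2 → C:1 H:2
  CH2 → C:1 H:2
  CH2 → C:1 H:2
  CH2 → C:1 H:2
  CH2 → C:1 H:2
  CH2 → C:1 H:2
  CH3 → C:1 H:3
Element totals:
  C: 10
  H: 19
  F: 3
Molecular formula: C10H19F3.
  M = 10(12.011) + 19(1.008) + 3(18.998)
    = 120.110 + 19.152 + 56.994 = 196.256

196.26 g/mol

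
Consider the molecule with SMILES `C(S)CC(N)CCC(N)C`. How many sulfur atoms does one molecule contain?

Atom tally by fragment:
  HSCH2 → C:1 H:3 S:1
  CH2 → C:1 H:2
  CH(NH2) → C:1 H:3 N:1
  CH2 → C:1 H:2
  CH2 → C:1 H:2
  CH(NH2) → C:1 H:3 N:1
  CH3 → C:1 H:3
Element totals:
  C: 7
  H: 18
  N: 2
  S: 1

1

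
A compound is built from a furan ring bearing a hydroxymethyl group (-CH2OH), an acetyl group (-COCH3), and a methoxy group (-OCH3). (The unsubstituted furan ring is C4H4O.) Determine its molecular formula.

Atom tally by fragment:
  furan ring core → C:4 H:4 O:1
  (− 3 ring H displaced by substituents)
  + CH2OH → C:1 H:3 O:1
  + COCH3 → C:2 H:3 O:1
  + OCH3 → C:1 H:3 O:1
Element totals:
  C: 8
  H: 10
  O: 4

C8H10O4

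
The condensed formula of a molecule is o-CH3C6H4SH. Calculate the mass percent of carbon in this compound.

67.69%

Atom tally by fragment:
  benzene ring core → C:6 H:6
  (− 2 ring H displaced by substituents)
  + CH3 → C:1 H:3
  + SH → S:1 H:1
Element totals:
  C: 7
  H: 8
  S: 1
Molecular formula: C7H8S.
Molar mass = 124.201 g/mol.
Mass from C: 7 × 12.011 = 84.077 g/mol.
%C = 84.077 / 124.201 × 100 = 67.69%.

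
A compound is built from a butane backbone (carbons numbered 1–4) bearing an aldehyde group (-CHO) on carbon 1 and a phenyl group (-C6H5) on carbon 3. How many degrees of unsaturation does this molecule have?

Atom tally by fragment:
  OHCCH2 → C:2 H:3 O:1
  CH2 → C:1 H:2
  CH(C6H5) → C:7 H:6
  CH3 → C:1 H:3
Element totals:
  C: 11
  H: 14
  O: 1
Molecular formula: C11H14O.
DoU = (2C + 2 + N − H − X) / 2 = (2·11 + 2 + 0 − 14 − 0) / 2 = 5.

5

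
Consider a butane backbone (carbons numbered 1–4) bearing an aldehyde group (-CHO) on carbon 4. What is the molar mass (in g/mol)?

Atom tally by fragment:
  CH3 → C:1 H:3
  CH2 → C:1 H:2
  CH2 → C:1 H:2
  CH2CHO → C:2 H:3 O:1
Element totals:
  C: 5
  H: 10
  O: 1
Molecular formula: C5H10O.
  M = 5(12.011) + 10(1.008) + 15.999
    = 60.055 + 10.080 + 15.999 = 86.134

86.13 g/mol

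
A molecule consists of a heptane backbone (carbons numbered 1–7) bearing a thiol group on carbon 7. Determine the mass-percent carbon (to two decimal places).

Atom tally by fragment:
  CH3 → C:1 H:3
  CH2 → C:1 H:2
  CH2 → C:1 H:2
  CH2 → C:1 H:2
  CH2 → C:1 H:2
  CH2 → C:1 H:2
  CH2SH → C:1 H:3 S:1
Element totals:
  C: 7
  H: 16
  S: 1
Molecular formula: C7H16S.
Molar mass = 132.265 g/mol.
Mass from C: 7 × 12.011 = 84.077 g/mol.
%C = 84.077 / 132.265 × 100 = 63.57%.

63.57%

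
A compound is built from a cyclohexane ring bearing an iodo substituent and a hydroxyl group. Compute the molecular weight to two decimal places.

Atom tally by fragment:
  cyclohexane ring core → C:6 H:12
  (− 2 ring H displaced by substituents)
  + I → I:1
  + OH → O:1 H:1
Element totals:
  C: 6
  H: 11
  I: 1
  O: 1
Molecular formula: C6H11IO.
  M = 6(12.011) + 11(1.008) + 126.904 + 15.999
    = 72.066 + 11.088 + 126.904 + 15.999 = 226.057

226.06 g/mol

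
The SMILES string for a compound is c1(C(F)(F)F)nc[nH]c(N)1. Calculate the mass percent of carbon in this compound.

Atom tally by fragment:
  imidazole ring core → C:3 H:4 N:2
  (− 2 ring H displaced by substituents)
  + CF3 → C:1 F:3
  + NH2 → N:1 H:2
Element totals:
  C: 4
  H: 4
  F: 3
  N: 3
Molecular formula: C4H4F3N3.
Molar mass = 151.091 g/mol.
Mass from C: 4 × 12.011 = 48.044 g/mol.
%C = 48.044 / 151.091 × 100 = 31.80%.

31.80%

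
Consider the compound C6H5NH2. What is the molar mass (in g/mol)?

Atom tally by fragment:
  benzene ring core → C:6 H:6
  (− 1 ring H displaced by substituents)
  + NH2 → N:1 H:2
Element totals:
  C: 6
  H: 7
  N: 1
Molecular formula: C6H7N.
  M = 6(12.011) + 7(1.008) + 14.007
    = 72.066 + 7.056 + 14.007 = 93.129

93.13 g/mol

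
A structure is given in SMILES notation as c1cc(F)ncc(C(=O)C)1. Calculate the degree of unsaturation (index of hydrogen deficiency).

Atom tally by fragment:
  pyridine ring core → C:5 H:5 N:1
  (− 2 ring H displaced by substituents)
  + F → F:1
  + COCH3 → C:2 H:3 O:1
Element totals:
  C: 7
  H: 6
  F: 1
  N: 1
  O: 1
Molecular formula: C7H6FNO.
DoU = (2C + 2 + N − H − X) / 2 = (2·7 + 2 + 1 − 6 − 1) / 2 = 5.

5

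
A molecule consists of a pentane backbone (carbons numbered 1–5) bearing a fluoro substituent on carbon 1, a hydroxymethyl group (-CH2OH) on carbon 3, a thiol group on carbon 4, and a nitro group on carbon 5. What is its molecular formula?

C6H12FNO3S

Atom tally by fragment:
  FCH2 → C:1 H:2 F:1
  CH2 → C:1 H:2
  CH(CH2OH) → C:2 H:4 O:1
  CH(SH) → C:1 H:2 S:1
  CH2NO2 → C:1 H:2 N:1 O:2
Element totals:
  C: 6
  H: 12
  F: 1
  N: 1
  O: 3
  S: 1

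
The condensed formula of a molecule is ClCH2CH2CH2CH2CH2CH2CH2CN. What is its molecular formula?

Element totals:
  C: 8
  H: 14
  Cl: 1
  N: 1

C8H14ClN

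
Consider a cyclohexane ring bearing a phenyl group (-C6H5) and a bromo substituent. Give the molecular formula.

C12H15Br

Atom tally by fragment:
  cyclohexane ring core → C:6 H:12
  (− 2 ring H displaced by substituents)
  + C6H5 → C:6 H:5
  + Br → Br:1
Element totals:
  C: 12
  H: 15
  Br: 1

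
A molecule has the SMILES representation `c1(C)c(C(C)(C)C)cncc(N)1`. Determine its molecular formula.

C10H16N2

Atom tally by fragment:
  pyridine ring core → C:5 H:5 N:1
  (− 3 ring H displaced by substituents)
  + CH3 → C:1 H:3
  + C(CH3)3 → C:4 H:9
  + NH2 → N:1 H:2
Element totals:
  C: 10
  H: 16
  N: 2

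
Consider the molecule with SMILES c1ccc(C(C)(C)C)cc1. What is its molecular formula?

C10H14

Atom tally by fragment:
  benzene ring core → C:6 H:6
  (− 1 ring H displaced by substituents)
  + C(CH3)3 → C:4 H:9
Element totals:
  C: 10
  H: 14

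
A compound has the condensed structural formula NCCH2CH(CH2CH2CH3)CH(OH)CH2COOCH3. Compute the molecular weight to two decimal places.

Element totals:
  C: 10
  H: 17
  N: 1
  O: 3
Molecular formula: C10H17NO3.
  M = 10(12.011) + 17(1.008) + 14.007 + 3(15.999)
    = 120.110 + 17.136 + 14.007 + 47.997 = 199.250

199.25 g/mol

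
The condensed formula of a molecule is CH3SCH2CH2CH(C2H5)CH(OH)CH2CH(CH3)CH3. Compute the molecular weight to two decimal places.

Atom tally by fragment:
  CH3SCH2 → C:2 H:5 S:1
  CH2 → C:1 H:2
  CH(C2H5) → C:3 H:6
  CH(OH) → C:1 H:2 O:1
  CH2 → C:1 H:2
  CH(CH3) → C:2 H:4
  CH3 → C:1 H:3
Element totals:
  C: 11
  H: 24
  O: 1
  S: 1
Molecular formula: C11H24OS.
  M = 11(12.011) + 24(1.008) + 15.999 + 32.06
    = 132.121 + 24.192 + 15.999 + 32.060 = 204.372

204.37 g/mol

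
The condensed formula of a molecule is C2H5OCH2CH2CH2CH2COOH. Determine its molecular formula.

Element totals:
  C: 7
  H: 14
  O: 3

C7H14O3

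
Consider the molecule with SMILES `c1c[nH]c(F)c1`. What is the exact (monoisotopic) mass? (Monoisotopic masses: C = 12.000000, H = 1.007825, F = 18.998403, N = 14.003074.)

Atom tally by fragment:
  pyrrole ring core → C:4 H:5 N:1
  (− 1 ring H displaced by substituents)
  + F → F:1
Element totals:
  C: 4
  H: 4
  F: 1
  N: 1
Molecular formula: C4H4FN.
  M = 4(12.0) + 4(1.007825) + 18.998403 + 14.003074
    = 48.000000 + 4.031300 + 18.998403 + 14.003074 = 85.032777

85.0328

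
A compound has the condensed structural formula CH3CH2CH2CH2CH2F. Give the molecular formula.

C5H11F

Element totals:
  C: 5
  H: 11
  F: 1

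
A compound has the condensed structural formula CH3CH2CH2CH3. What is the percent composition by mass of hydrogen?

Element totals:
  C: 4
  H: 10
Molecular formula: C4H10.
Molar mass = 58.124 g/mol.
Mass from H: 10 × 1.008 = 10.080 g/mol.
%H = 10.080 / 58.124 × 100 = 17.34%.

17.34%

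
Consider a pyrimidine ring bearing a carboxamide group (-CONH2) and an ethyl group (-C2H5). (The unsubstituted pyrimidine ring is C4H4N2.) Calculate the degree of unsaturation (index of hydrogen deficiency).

5

Atom tally by fragment:
  pyrimidine ring core → C:4 H:4 N:2
  (− 2 ring H displaced by substituents)
  + CONH2 → C:1 H:2 O:1 N:1
  + C2H5 → C:2 H:5
Element totals:
  C: 7
  H: 9
  N: 3
  O: 1
Molecular formula: C7H9N3O.
DoU = (2C + 2 + N − H − X) / 2 = (2·7 + 2 + 3 − 9 − 0) / 2 = 5.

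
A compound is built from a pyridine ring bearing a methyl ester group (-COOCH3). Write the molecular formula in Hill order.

C7H7NO2

Atom tally by fragment:
  pyridine ring core → C:5 H:5 N:1
  (− 1 ring H displaced by substituents)
  + COOCH3 → C:2 H:3 O:2
Element totals:
  C: 7
  H: 7
  N: 1
  O: 2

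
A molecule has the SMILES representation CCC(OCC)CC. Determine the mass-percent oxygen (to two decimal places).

13.77%

Atom tally by fragment:
  CH3 → C:1 H:3
  CH2 → C:1 H:2
  CH(OC2H5) → C:3 H:6 O:1
  CH2 → C:1 H:2
  CH3 → C:1 H:3
Element totals:
  C: 7
  H: 16
  O: 1
Molecular formula: C7H16O.
Molar mass = 116.204 g/mol.
Mass from O: 1 × 15.999 = 15.999 g/mol.
%O = 15.999 / 116.204 × 100 = 13.77%.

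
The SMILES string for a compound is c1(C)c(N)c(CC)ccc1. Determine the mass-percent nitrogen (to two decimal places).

10.36%

Atom tally by fragment:
  benzene ring core → C:6 H:6
  (− 3 ring H displaced by substituents)
  + CH3 → C:1 H:3
  + NH2 → N:1 H:2
  + C2H5 → C:2 H:5
Element totals:
  C: 9
  H: 13
  N: 1
Molecular formula: C9H13N.
Molar mass = 135.210 g/mol.
Mass from N: 1 × 14.007 = 14.007 g/mol.
%N = 14.007 / 135.210 × 100 = 10.36%.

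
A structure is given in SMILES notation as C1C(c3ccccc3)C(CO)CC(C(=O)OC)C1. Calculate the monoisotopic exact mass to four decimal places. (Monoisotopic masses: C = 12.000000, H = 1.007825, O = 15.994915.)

Atom tally by fragment:
  cyclohexane ring core → C:6 H:12
  (− 3 ring H displaced by substituents)
  + C6H5 → C:6 H:5
  + CH2OH → C:1 H:3 O:1
  + COOCH3 → C:2 H:3 O:2
Element totals:
  C: 15
  H: 20
  O: 3
Molecular formula: C15H20O3.
  M = 15(12.0) + 20(1.007825) + 3(15.994915)
    = 180.000000 + 20.156500 + 47.984745 = 248.141245

248.1412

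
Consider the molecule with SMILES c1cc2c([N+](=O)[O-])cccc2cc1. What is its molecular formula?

C10H7NO2

Atom tally by fragment:
  naphthalene ring system core → C:10 H:8
  (− 1 ring H displaced by substituents)
  + NO2 → N:1 O:2
Element totals:
  C: 10
  H: 7
  N: 1
  O: 2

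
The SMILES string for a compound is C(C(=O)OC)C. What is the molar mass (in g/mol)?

88.11 g/mol

Atom tally by fragment:
  CH3OOCCH2 → C:3 H:5 O:2
  CH3 → C:1 H:3
Element totals:
  C: 4
  H: 8
  O: 2
Molecular formula: C4H8O2.
  M = 4(12.011) + 8(1.008) + 2(15.999)
    = 48.044 + 8.064 + 31.998 = 88.106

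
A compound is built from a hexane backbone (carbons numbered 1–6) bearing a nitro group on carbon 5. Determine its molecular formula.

Atom tally by fragment:
  CH3 → C:1 H:3
  CH2 → C:1 H:2
  CH2 → C:1 H:2
  CH2 → C:1 H:2
  CH(NO2) → C:1 H:1 N:1 O:2
  CH3 → C:1 H:3
Element totals:
  C: 6
  H: 13
  N: 1
  O: 2

C6H13NO2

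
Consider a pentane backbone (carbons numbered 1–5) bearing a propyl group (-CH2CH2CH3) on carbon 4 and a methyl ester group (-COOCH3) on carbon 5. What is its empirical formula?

Atom tally by fragment:
  CH3 → C:1 H:3
  CH2 → C:1 H:2
  CH2 → C:1 H:2
  CH(CH2CH2CH3) → C:4 H:8
  CH2COOCH3 → C:3 H:5 O:2
Element totals:
  C: 10
  H: 20
  O: 2
Molecular formula: C10H20O2.
gcd of subscripts = 2; dividing each by 2:
  C: 10/2 = 5
  H: 20/2 = 10
  O: 2/2 = 1

C5H10O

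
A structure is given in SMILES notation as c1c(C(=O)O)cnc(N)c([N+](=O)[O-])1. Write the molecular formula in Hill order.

C6H5N3O4

Atom tally by fragment:
  pyridine ring core → C:5 H:5 N:1
  (− 3 ring H displaced by substituents)
  + COOH → C:1 H:1 O:2
  + NH2 → N:1 H:2
  + NO2 → N:1 O:2
Element totals:
  C: 6
  H: 5
  N: 3
  O: 4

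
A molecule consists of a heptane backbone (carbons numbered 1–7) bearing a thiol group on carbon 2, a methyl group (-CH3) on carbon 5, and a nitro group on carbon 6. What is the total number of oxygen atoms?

Atom tally by fragment:
  CH3 → C:1 H:3
  CH(SH) → C:1 H:2 S:1
  CH2 → C:1 H:2
  CH2 → C:1 H:2
  CH(CH3) → C:2 H:4
  CH(NO2) → C:1 H:1 N:1 O:2
  CH3 → C:1 H:3
Element totals:
  C: 8
  H: 17
  N: 1
  O: 2
  S: 1

2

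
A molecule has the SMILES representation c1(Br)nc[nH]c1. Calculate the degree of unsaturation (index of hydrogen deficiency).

3

Atom tally by fragment:
  imidazole ring core → C:3 H:4 N:2
  (− 1 ring H displaced by substituents)
  + Br → Br:1
Element totals:
  C: 3
  H: 3
  Br: 1
  N: 2
Molecular formula: C3H3BrN2.
DoU = (2C + 2 + N − H − X) / 2 = (2·3 + 2 + 2 − 3 − 1) / 2 = 3.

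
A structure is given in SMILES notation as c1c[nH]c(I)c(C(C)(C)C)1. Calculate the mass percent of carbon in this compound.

Atom tally by fragment:
  pyrrole ring core → C:4 H:5 N:1
  (− 2 ring H displaced by substituents)
  + I → I:1
  + C(CH3)3 → C:4 H:9
Element totals:
  C: 8
  H: 12
  I: 1
  N: 1
Molecular formula: C8H12IN.
Molar mass = 249.095 g/mol.
Mass from C: 8 × 12.011 = 96.088 g/mol.
%C = 96.088 / 249.095 × 100 = 38.57%.

38.57%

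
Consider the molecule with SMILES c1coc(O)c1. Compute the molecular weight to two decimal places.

84.07 g/mol

Atom tally by fragment:
  furan ring core → C:4 H:4 O:1
  (− 1 ring H displaced by substituents)
  + OH → O:1 H:1
Element totals:
  C: 4
  H: 4
  O: 2
Molecular formula: C4H4O2.
  M = 4(12.011) + 4(1.008) + 2(15.999)
    = 48.044 + 4.032 + 31.998 = 84.074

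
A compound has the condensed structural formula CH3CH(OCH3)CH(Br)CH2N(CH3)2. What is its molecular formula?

Element totals:
  C: 7
  H: 16
  Br: 1
  N: 1
  O: 1

C7H16BrNO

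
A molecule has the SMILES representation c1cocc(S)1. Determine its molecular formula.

Atom tally by fragment:
  furan ring core → C:4 H:4 O:1
  (− 1 ring H displaced by substituents)
  + SH → S:1 H:1
Element totals:
  C: 4
  H: 4
  O: 1
  S: 1

C4H4OS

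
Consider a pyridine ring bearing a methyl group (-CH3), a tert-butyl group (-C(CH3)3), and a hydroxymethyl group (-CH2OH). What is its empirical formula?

C11H17NO

Atom tally by fragment:
  pyridine ring core → C:5 H:5 N:1
  (− 3 ring H displaced by substituents)
  + CH3 → C:1 H:3
  + C(CH3)3 → C:4 H:9
  + CH2OH → C:1 H:3 O:1
Element totals:
  C: 11
  H: 17
  N: 1
  O: 1
Molecular formula: C11H17NO.
gcd of subscripts (11, 17, 1, 1) = 1, so the empirical formula equals the molecular formula.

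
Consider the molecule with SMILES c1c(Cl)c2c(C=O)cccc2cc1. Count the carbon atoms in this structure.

Atom tally by fragment:
  naphthalene ring system core → C:10 H:8
  (− 2 ring H displaced by substituents)
  + Cl → Cl:1
  + CHO → C:1 H:1 O:1
Element totals:
  C: 11
  H: 7
  Cl: 1
  O: 1

11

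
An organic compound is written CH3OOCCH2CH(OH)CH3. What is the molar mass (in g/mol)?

Atom tally by fragment:
  CH3OOCCH2 → C:3 H:5 O:2
  CH(OH) → C:1 H:2 O:1
  CH3 → C:1 H:3
Element totals:
  C: 5
  H: 10
  O: 3
Molecular formula: C5H10O3.
  M = 5(12.011) + 10(1.008) + 3(15.999)
    = 60.055 + 10.080 + 47.997 = 118.132

118.13 g/mol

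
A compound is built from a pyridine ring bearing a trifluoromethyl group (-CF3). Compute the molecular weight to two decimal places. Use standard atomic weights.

147.10 g/mol

Atom tally by fragment:
  pyridine ring core → C:5 H:5 N:1
  (− 1 ring H displaced by substituents)
  + CF3 → C:1 F:3
Element totals:
  C: 6
  H: 4
  F: 3
  N: 1
Molecular formula: C6H4F3N.
  M = 6(12.011) + 4(1.008) + 3(18.998) + 14.007
    = 72.066 + 4.032 + 56.994 + 14.007 = 147.099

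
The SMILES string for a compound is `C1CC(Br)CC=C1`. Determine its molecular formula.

C6H9Br

Atom tally by fragment:
  cyclohexene ring core → C:6 H:10
  (− 1 ring H displaced by substituents)
  + Br → Br:1
Element totals:
  C: 6
  H: 9
  Br: 1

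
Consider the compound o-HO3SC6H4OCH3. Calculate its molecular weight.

Atom tally by fragment:
  benzene ring core → C:6 H:6
  (− 2 ring H displaced by substituents)
  + SO3H → S:1 O:3 H:1
  + OCH3 → C:1 H:3 O:1
Element totals:
  C: 7
  H: 8
  O: 4
  S: 1
Molecular formula: C7H8O4S.
  M = 7(12.011) + 8(1.008) + 4(15.999) + 32.06
    = 84.077 + 8.064 + 63.996 + 32.060 = 188.197

188.20 g/mol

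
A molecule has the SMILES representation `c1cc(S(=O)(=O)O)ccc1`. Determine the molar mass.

158.17 g/mol

Atom tally by fragment:
  benzene ring core → C:6 H:6
  (− 1 ring H displaced by substituents)
  + SO3H → S:1 O:3 H:1
Element totals:
  C: 6
  H: 6
  O: 3
  S: 1
Molecular formula: C6H6O3S.
  M = 6(12.011) + 6(1.008) + 3(15.999) + 32.06
    = 72.066 + 6.048 + 47.997 + 32.060 = 158.171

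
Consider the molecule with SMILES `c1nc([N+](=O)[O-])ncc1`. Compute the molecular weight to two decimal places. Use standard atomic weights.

125.09 g/mol

Atom tally by fragment:
  pyrimidine ring core → C:4 H:4 N:2
  (− 1 ring H displaced by substituents)
  + NO2 → N:1 O:2
Element totals:
  C: 4
  H: 3
  N: 3
  O: 2
Molecular formula: C4H3N3O2.
  M = 4(12.011) + 3(1.008) + 3(14.007) + 2(15.999)
    = 48.044 + 3.024 + 42.021 + 31.998 = 125.087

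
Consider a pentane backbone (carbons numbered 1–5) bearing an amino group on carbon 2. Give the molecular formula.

C5H13N

Atom tally by fragment:
  CH3 → C:1 H:3
  CH(NH2) → C:1 H:3 N:1
  CH2 → C:1 H:2
  CH2 → C:1 H:2
  CH3 → C:1 H:3
Element totals:
  C: 5
  H: 13
  N: 1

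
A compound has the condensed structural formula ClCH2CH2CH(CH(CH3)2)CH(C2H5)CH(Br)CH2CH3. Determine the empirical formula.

C12H24BrCl

Element totals:
  C: 12
  H: 24
  Br: 1
  Cl: 1
Molecular formula: C12H24BrCl.
gcd of subscripts (1, 12, 1, 24) = 1, so the empirical formula equals the molecular formula.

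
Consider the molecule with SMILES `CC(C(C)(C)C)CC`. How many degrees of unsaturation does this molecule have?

Atom tally by fragment:
  CH3 → C:1 H:3
  CH(C(CH3)3) → C:5 H:10
  CH2 → C:1 H:2
  CH3 → C:1 H:3
Element totals:
  C: 8
  H: 18
Molecular formula: C8H18.
DoU = (2C + 2 + N − H − X) / 2 = (2·8 + 2 + 0 − 18 − 0) / 2 = 0.

0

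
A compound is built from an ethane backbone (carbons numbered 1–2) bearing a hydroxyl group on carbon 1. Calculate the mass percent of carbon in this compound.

52.14%

Atom tally by fragment:
  HOCH2 → C:1 H:3 O:1
  CH3 → C:1 H:3
Element totals:
  C: 2
  H: 6
  O: 1
Molecular formula: C2H6O.
Molar mass = 46.069 g/mol.
Mass from C: 2 × 12.011 = 24.022 g/mol.
%C = 24.022 / 46.069 × 100 = 52.14%.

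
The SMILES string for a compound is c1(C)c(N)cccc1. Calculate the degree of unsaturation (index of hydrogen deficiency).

Atom tally by fragment:
  benzene ring core → C:6 H:6
  (− 2 ring H displaced by substituents)
  + CH3 → C:1 H:3
  + NH2 → N:1 H:2
Element totals:
  C: 7
  H: 9
  N: 1
Molecular formula: C7H9N.
DoU = (2C + 2 + N − H − X) / 2 = (2·7 + 2 + 1 − 9 − 0) / 2 = 4.

4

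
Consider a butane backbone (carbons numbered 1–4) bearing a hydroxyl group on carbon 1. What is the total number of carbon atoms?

4

Atom tally by fragment:
  HOCH2 → C:1 H:3 O:1
  CH2 → C:1 H:2
  CH2 → C:1 H:2
  CH3 → C:1 H:3
Element totals:
  C: 4
  H: 10
  O: 1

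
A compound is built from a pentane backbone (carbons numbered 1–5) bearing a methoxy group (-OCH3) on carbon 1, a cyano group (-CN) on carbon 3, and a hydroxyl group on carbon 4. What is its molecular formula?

C7H13NO2

Atom tally by fragment:
  CH3OCH2 → C:2 H:5 O:1
  CH2 → C:1 H:2
  CH(CN) → C:2 H:1 N:1
  CH(OH) → C:1 H:2 O:1
  CH3 → C:1 H:3
Element totals:
  C: 7
  H: 13
  N: 1
  O: 2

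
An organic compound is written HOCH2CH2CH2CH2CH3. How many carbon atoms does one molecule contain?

Element totals:
  C: 5
  H: 12
  O: 1

5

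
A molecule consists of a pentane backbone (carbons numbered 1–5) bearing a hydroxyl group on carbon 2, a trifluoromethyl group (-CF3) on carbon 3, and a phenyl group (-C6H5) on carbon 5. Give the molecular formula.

C12H15F3O

Atom tally by fragment:
  CH3 → C:1 H:3
  CH(OH) → C:1 H:2 O:1
  CH(CF3) → C:2 H:1 F:3
  CH2 → C:1 H:2
  CH2C6H5 → C:7 H:7
Element totals:
  C: 12
  H: 15
  F: 3
  O: 1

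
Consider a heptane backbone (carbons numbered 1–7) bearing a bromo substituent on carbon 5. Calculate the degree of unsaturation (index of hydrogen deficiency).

Atom tally by fragment:
  CH3 → C:1 H:3
  CH2 → C:1 H:2
  CH2 → C:1 H:2
  CH2 → C:1 H:2
  CH(Br) → C:1 H:1 Br:1
  CH2 → C:1 H:2
  CH3 → C:1 H:3
Element totals:
  C: 7
  H: 15
  Br: 1
Molecular formula: C7H15Br.
DoU = (2C + 2 + N − H − X) / 2 = (2·7 + 2 + 0 − 15 − 1) / 2 = 0.

0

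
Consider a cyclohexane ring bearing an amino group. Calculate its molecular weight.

Atom tally by fragment:
  cyclohexane ring core → C:6 H:12
  (− 1 ring H displaced by substituents)
  + NH2 → N:1 H:2
Element totals:
  C: 6
  H: 13
  N: 1
Molecular formula: C6H13N.
  M = 6(12.011) + 13(1.008) + 14.007
    = 72.066 + 13.104 + 14.007 = 99.177

99.18 g/mol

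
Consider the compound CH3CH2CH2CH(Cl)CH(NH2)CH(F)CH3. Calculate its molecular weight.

Atom tally by fragment:
  CH3 → C:1 H:3
  CH2 → C:1 H:2
  CH2 → C:1 H:2
  CH(Cl) → C:1 H:1 Cl:1
  CH(NH2) → C:1 H:3 N:1
  CH(F) → C:1 H:1 F:1
  CH3 → C:1 H:3
Element totals:
  C: 7
  H: 15
  Cl: 1
  F: 1
  N: 1
Molecular formula: C7H15ClFN.
  M = 7(12.011) + 15(1.008) + 35.45 + 18.998 + 14.007
    = 84.077 + 15.120 + 35.450 + 18.998 + 14.007 = 167.652

167.65 g/mol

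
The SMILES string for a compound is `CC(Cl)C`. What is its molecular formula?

Atom tally by fragment:
  CH3 → C:1 H:3
  CH(Cl) → C:1 H:1 Cl:1
  CH3 → C:1 H:3
Element totals:
  C: 3
  H: 7
  Cl: 1

C3H7Cl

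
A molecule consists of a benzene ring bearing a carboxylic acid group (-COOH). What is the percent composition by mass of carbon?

Atom tally by fragment:
  benzene ring core → C:6 H:6
  (− 1 ring H displaced by substituents)
  + COOH → C:1 H:1 O:2
Element totals:
  C: 7
  H: 6
  O: 2
Molecular formula: C7H6O2.
Molar mass = 122.123 g/mol.
Mass from C: 7 × 12.011 = 84.077 g/mol.
%C = 84.077 / 122.123 × 100 = 68.85%.

68.85%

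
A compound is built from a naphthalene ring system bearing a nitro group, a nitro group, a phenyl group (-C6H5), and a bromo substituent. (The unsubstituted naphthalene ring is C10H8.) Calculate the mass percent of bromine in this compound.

21.41%

Atom tally by fragment:
  naphthalene ring system core → C:10 H:8
  (− 4 ring H displaced by substituents)
  + NO2 → N:1 O:2
  + NO2 → N:1 O:2
  + C6H5 → C:6 H:5
  + Br → Br:1
Element totals:
  C: 16
  H: 9
  Br: 1
  N: 2
  O: 4
Molecular formula: C16H9BrN2O4.
Molar mass = 373.162 g/mol.
Mass from Br: 1 × 79.904 = 79.904 g/mol.
%Br = 79.904 / 373.162 × 100 = 21.41%.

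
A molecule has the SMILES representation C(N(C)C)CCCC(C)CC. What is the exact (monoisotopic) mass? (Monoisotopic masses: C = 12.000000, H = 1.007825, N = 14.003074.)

Atom tally by fragment:
  (CH3)2NCH2 → C:3 H:8 N:1
  CH2 → C:1 H:2
  CH2 → C:1 H:2
  CH2 → C:1 H:2
  CH(CH3) → C:2 H:4
  CH2 → C:1 H:2
  CH3 → C:1 H:3
Element totals:
  C: 10
  H: 23
  N: 1
Molecular formula: C10H23N.
  M = 10(12.0) + 23(1.007825) + 14.003074
    = 120.000000 + 23.179975 + 14.003074 = 157.183049

157.1830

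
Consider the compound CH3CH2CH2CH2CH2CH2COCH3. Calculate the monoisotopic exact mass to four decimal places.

128.1201

Atom tally by fragment:
  CH3 → C:1 H:3
  CH2 → C:1 H:2
  CH2 → C:1 H:2
  CH2 → C:1 H:2
  CH2 → C:1 H:2
  CH2COCH3 → C:3 H:5 O:1
Element totals:
  C: 8
  H: 16
  O: 1
Molecular formula: C8H16O.
  M = 8(12.0) + 16(1.007825) + 15.994915
    = 96.000000 + 16.125200 + 15.994915 = 128.120115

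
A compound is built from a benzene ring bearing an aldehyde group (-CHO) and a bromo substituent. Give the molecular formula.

C7H5BrO

Atom tally by fragment:
  benzene ring core → C:6 H:6
  (− 2 ring H displaced by substituents)
  + CHO → C:1 H:1 O:1
  + Br → Br:1
Element totals:
  C: 7
  H: 5
  Br: 1
  O: 1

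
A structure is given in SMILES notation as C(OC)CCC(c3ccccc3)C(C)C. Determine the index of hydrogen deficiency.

4

Atom tally by fragment:
  CH3OCH2 → C:2 H:5 O:1
  CH2 → C:1 H:2
  CH2 → C:1 H:2
  CH(C6H5) → C:7 H:6
  CH(CH3) → C:2 H:4
  CH3 → C:1 H:3
Element totals:
  C: 14
  H: 22
  O: 1
Molecular formula: C14H22O.
DoU = (2C + 2 + N − H − X) / 2 = (2·14 + 2 + 0 − 22 − 0) / 2 = 4.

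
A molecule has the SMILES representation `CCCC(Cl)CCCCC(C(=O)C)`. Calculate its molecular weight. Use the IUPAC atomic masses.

Atom tally by fragment:
  CH3 → C:1 H:3
  CH2 → C:1 H:2
  CH2 → C:1 H:2
  CH(Cl) → C:1 H:1 Cl:1
  CH2 → C:1 H:2
  CH2 → C:1 H:2
  CH2 → C:1 H:2
  CH2 → C:1 H:2
  CH2COCH3 → C:3 H:5 O:1
Element totals:
  C: 11
  H: 21
  Cl: 1
  O: 1
Molecular formula: C11H21ClO.
  M = 11(12.011) + 21(1.008) + 35.45 + 15.999
    = 132.121 + 21.168 + 35.450 + 15.999 = 204.738

204.74 g/mol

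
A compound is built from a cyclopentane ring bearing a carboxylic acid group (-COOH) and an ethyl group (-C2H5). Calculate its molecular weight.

Atom tally by fragment:
  cyclopentane ring core → C:5 H:10
  (− 2 ring H displaced by substituents)
  + COOH → C:1 H:1 O:2
  + C2H5 → C:2 H:5
Element totals:
  C: 8
  H: 14
  O: 2
Molecular formula: C8H14O2.
  M = 8(12.011) + 14(1.008) + 2(15.999)
    = 96.088 + 14.112 + 31.998 = 142.198

142.20 g/mol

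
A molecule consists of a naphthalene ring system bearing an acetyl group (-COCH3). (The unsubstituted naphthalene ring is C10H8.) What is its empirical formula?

C12H10O

Atom tally by fragment:
  naphthalene ring system core → C:10 H:8
  (− 1 ring H displaced by substituents)
  + COCH3 → C:2 H:3 O:1
Element totals:
  C: 12
  H: 10
  O: 1
Molecular formula: C12H10O.
gcd of subscripts (12, 10, 1) = 1, so the empirical formula equals the molecular formula.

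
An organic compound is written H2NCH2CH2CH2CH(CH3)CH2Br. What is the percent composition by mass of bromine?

44.37%

Atom tally by fragment:
  H2NCH2 → C:1 H:4 N:1
  CH2 → C:1 H:2
  CH2 → C:1 H:2
  CH(CH3) → C:2 H:4
  CH2Br → C:1 H:2 Br:1
Element totals:
  C: 6
  H: 14
  Br: 1
  N: 1
Molecular formula: C6H14BrN.
Molar mass = 180.089 g/mol.
Mass from Br: 1 × 79.904 = 79.904 g/mol.
%Br = 79.904 / 180.089 × 100 = 44.37%.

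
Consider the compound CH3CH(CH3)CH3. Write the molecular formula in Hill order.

C4H10

Atom tally by fragment:
  CH3 → C:1 H:3
  CH(CH3) → C:2 H:4
  CH3 → C:1 H:3
Element totals:
  C: 4
  H: 10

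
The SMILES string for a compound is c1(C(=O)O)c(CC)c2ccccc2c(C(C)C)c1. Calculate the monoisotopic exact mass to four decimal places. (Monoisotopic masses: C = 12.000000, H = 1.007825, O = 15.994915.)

Atom tally by fragment:
  naphthalene ring system core → C:10 H:8
  (− 3 ring H displaced by substituents)
  + COOH → C:1 H:1 O:2
  + C2H5 → C:2 H:5
  + CH(CH3)2 → C:3 H:7
Element totals:
  C: 16
  H: 18
  O: 2
Molecular formula: C16H18O2.
  M = 16(12.0) + 18(1.007825) + 2(15.994915)
    = 192.000000 + 18.140850 + 31.989830 = 242.130680

242.1307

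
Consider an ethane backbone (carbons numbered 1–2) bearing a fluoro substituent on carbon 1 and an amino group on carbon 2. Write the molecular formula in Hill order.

C2H6FN

Atom tally by fragment:
  FCH2 → C:1 H:2 F:1
  CH2NH2 → C:1 H:4 N:1
Element totals:
  C: 2
  H: 6
  F: 1
  N: 1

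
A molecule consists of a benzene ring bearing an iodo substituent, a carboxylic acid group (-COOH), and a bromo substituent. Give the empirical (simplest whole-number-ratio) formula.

C7H4BrIO2

Atom tally by fragment:
  benzene ring core → C:6 H:6
  (− 3 ring H displaced by substituents)
  + I → I:1
  + COOH → C:1 H:1 O:2
  + Br → Br:1
Element totals:
  C: 7
  H: 4
  Br: 1
  I: 1
  O: 2
Molecular formula: C7H4BrIO2.
gcd of subscripts (1, 7, 4, 1, 2) = 1, so the empirical formula equals the molecular formula.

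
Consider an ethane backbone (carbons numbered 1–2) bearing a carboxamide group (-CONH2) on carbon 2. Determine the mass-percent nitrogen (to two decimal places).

19.16%

Atom tally by fragment:
  CH3 → C:1 H:3
  CH2CONH2 → C:2 H:4 O:1 N:1
Element totals:
  C: 3
  H: 7
  N: 1
  O: 1
Molecular formula: C3H7NO.
Molar mass = 73.095 g/mol.
Mass from N: 1 × 14.007 = 14.007 g/mol.
%N = 14.007 / 73.095 × 100 = 19.16%.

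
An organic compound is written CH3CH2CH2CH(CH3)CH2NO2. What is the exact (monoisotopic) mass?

131.0946

Atom tally by fragment:
  CH3 → C:1 H:3
  CH2 → C:1 H:2
  CH2 → C:1 H:2
  CH(CH3) → C:2 H:4
  CH2NO2 → C:1 H:2 N:1 O:2
Element totals:
  C: 6
  H: 13
  N: 1
  O: 2
Molecular formula: C6H13NO2.
  M = 6(12.0) + 13(1.007825) + 14.003074 + 2(15.994915)
    = 72.000000 + 13.101725 + 14.003074 + 31.989830 = 131.094629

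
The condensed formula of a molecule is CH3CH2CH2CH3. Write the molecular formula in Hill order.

Element totals:
  C: 4
  H: 10

C4H10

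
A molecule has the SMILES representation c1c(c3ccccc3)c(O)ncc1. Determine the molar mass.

Atom tally by fragment:
  pyridine ring core → C:5 H:5 N:1
  (− 2 ring H displaced by substituents)
  + C6H5 → C:6 H:5
  + OH → O:1 H:1
Element totals:
  C: 11
  H: 9
  N: 1
  O: 1
Molecular formula: C11H9NO.
  M = 11(12.011) + 9(1.008) + 14.007 + 15.999
    = 132.121 + 9.072 + 14.007 + 15.999 = 171.199

171.20 g/mol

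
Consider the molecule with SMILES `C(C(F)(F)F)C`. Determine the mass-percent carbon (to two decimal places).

36.74%

Atom tally by fragment:
  F3CCH2 → C:2 H:2 F:3
  CH3 → C:1 H:3
Element totals:
  C: 3
  H: 5
  F: 3
Molecular formula: C3H5F3.
Molar mass = 98.067 g/mol.
Mass from C: 3 × 12.011 = 36.033 g/mol.
%C = 36.033 / 98.067 × 100 = 36.74%.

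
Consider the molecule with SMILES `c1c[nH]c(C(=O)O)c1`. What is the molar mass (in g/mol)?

Atom tally by fragment:
  pyrrole ring core → C:4 H:5 N:1
  (− 1 ring H displaced by substituents)
  + COOH → C:1 H:1 O:2
Element totals:
  C: 5
  H: 5
  N: 1
  O: 2
Molecular formula: C5H5NO2.
  M = 5(12.011) + 5(1.008) + 14.007 + 2(15.999)
    = 60.055 + 5.040 + 14.007 + 31.998 = 111.100

111.10 g/mol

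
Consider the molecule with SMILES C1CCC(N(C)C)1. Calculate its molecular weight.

Atom tally by fragment:
  cyclobutane ring core → C:4 H:8
  (− 1 ring H displaced by substituents)
  + N(CH3)2 → N:1 C:2 H:6
Element totals:
  C: 6
  H: 13
  N: 1
Molecular formula: C6H13N.
  M = 6(12.011) + 13(1.008) + 14.007
    = 72.066 + 13.104 + 14.007 = 99.177

99.18 g/mol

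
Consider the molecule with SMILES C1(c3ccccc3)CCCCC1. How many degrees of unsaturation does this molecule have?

Atom tally by fragment:
  cyclohexane ring core → C:6 H:12
  (− 1 ring H displaced by substituents)
  + C6H5 → C:6 H:5
Element totals:
  C: 12
  H: 16
Molecular formula: C12H16.
DoU = (2C + 2 + N − H − X) / 2 = (2·12 + 2 + 0 − 16 − 0) / 2 = 5.

5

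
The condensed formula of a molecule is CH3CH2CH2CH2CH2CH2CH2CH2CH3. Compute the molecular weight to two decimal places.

Atom tally by fragment:
  CH3 → C:1 H:3
  CH2 → C:1 H:2
  CH2 → C:1 H:2
  CH2 → C:1 H:2
  CH2 → C:1 H:2
  CH2 → C:1 H:2
  CH2 → C:1 H:2
  CH2 → C:1 H:2
  CH3 → C:1 H:3
Element totals:
  C: 9
  H: 20
Molecular formula: C9H20.
  M = 9(12.011) + 20(1.008)
    = 108.099 + 20.160 = 128.259

128.26 g/mol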